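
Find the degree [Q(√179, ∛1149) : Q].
[Q(√179, ∛1149) : Q] = 6

Let L = Q(√179, ∛1149). Since Q(√179) ⊂ L and [Q(√179):Q] = 2, the tower law gives 2 | [L:Q]. Likewise Q(∛1149) ⊂ L with [Q(∛1149):Q] = 3 (because 1149 is not a perfect cube), so 3 | [L:Q]. As gcd(2,3) = 1, [L:Q] is divisible by 6. Conversely L is generated over Q by √179 and ∛1149, so [L:Q] ≤ 2·3 = 6. Therefore [Q(√179, ∛1149) : Q] = 6.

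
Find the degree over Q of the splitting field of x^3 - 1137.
[K : Q] = 6

The roots of x^3 - 1137 are ∛1137, ω∛1137, ω^2∛1137 where ω = e^(2πi/3) is a primitive cube root of unity, so K = Q(∛1137, ω). Now [Q(∛1137):Q] = 3 (since 1137 is not a perfect cube, x^3 - 1137 is irreducible) and [Q(ω):Q] = 2. Both 2 and 3 divide [K:Q], and [K:Q] ≤ 3·2 = 6, so [K:Q] = 6. (Equivalently: Q(∛1137) ⊂ R but ω ∉ R, so [K : Q(∛1137)] = 2.)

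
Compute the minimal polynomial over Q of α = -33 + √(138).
m_α(x) = x^2 + 66x + 951

From α + 33 = √(138), squaring gives (α + 33)^2 = 138, i.e. α^2 + 66α + 1089 = 138, so α^2 + 66α + 951 = 0. The discriminant of x^2 + 66x + 951 is (66)^2 - 4·(951) = 4356 - 3804 = 552, and 4·(138) is not a perfect square in Q since 138 is squarefree and ≠ 1. Hence x^2 + 66x + 951 is irreducible over Q and is the minimal polynomial of α.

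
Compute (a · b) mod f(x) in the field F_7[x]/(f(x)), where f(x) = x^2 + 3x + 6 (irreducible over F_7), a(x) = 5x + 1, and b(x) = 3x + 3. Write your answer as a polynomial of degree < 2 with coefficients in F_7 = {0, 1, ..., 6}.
a · b ≡ x + 4 (mod f(x))

Multiply in F_7[x]: a(x)·b(x) = (5x + 1)·(3x + 3) = x^2 + 4x + 3. This has degree ≥ 2, so divide by f(x) over F_7: x^2 + 4x + 3 = (1)·(x^2 + 3x + 6) + (x + 4). Hence a·b ≡ x + 4 (mod f). (F_7[x]/(f) is a field with 7^2 = 49 elements since f is irreducible of degree 2.)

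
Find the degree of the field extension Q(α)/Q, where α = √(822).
[Q(α):Q] = 2

[Q(α):Q] equals the degree of the minimal polynomial of α. Here α^2 = 822 and x^2 - 822 is irreducible (d = 822 is squarefree, ≠ 1, hence not a square), so deg(m_α) = 2. Thus [Q(α):Q] = 2.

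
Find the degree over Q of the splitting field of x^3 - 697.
[K : Q] = 6

The roots of x^3 - 697 are ∛697, ω∛697, ω^2∛697 where ω = e^(2πi/3) is a primitive cube root of unity, so K = Q(∛697, ω). Now [Q(∛697):Q] = 3 (since 697 is not a perfect cube, x^3 - 697 is irreducible) and [Q(ω):Q] = 2. Both 2 and 3 divide [K:Q], and [K:Q] ≤ 3·2 = 6, so [K:Q] = 6. (Equivalently: Q(∛697) ⊂ R but ω ∉ R, so [K : Q(∛697)] = 2.)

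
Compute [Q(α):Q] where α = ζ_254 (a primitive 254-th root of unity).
[Q(α):Q] = 126

The minimal polynomial of ζ_254 over Q is the 254-th cyclotomic polynomial Φ_254(x), which is irreducible over Q and has degree φ(254) = 126. Hence [Q(α):Q] = φ(254) = 126.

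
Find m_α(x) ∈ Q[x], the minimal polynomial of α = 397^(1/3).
m_α(x) = x^3 - 397

α satisfies α^3 = 397, so x^3 - 397 annihilates α. By the rational root test, a rational root p/q (in lowest terms) of x^3 - 397 would satisfy p^3 = 397 q^3, forcing q = 1 and p^3 = 397; but 397 is not a perfect cube, contradiction. A monic cubic over Q with no rational root is irreducible (any nontrivial factorization would include a linear factor). Hence x^3 - 397 is the minimal polynomial of α, and in particular [Q(α):Q] = 3.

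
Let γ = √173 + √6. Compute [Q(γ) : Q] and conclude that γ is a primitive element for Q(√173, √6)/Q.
[Q(γ) : Q] = 4 (equivalently, Q(γ) = Q(√173, √6))

Obviously Q(γ) ⊆ Q(√173, √6), and [Q(√173, √6):Q] = 4 (since 173, 6 are distinct squarefree integers > 1 with 1038 not a perfect square). To show equality we compute the minimal polynomial of γ. From γ = √173 + √6: γ^2 = 173 + 2√(1038) + 6 = 179 + 2√(1038), so γ^2 - 179 = 2√(1038); squaring, (γ^2 - 179)^2 = 4·1038, i.e. γ^4 - 358γ^2 + 32041 - 4152 = 0, i.e. γ^4 - 358γ^2 + 27889 = 0. So γ is a root of x^4 - 358x^2 + 27889. This polynomial is irreducible over Q: it has no rational root (each ±√173 ± √6 is irrational), and any factorization into two quadratics over Q would force √(1038) ∈ Q (pairing opposite roots) or √173, √6 ∈ Q (other pairings), all impossible. Hence [Q(γ):Q] = 4 = [Q(√173, √6):Q], so Q(γ) = Q(√173, √6).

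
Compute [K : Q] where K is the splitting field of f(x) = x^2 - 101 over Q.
[K : Q] = 2

f(x) = x^2 - 101 factors as (x - √101)(x + √101). The splitting field is K = Q(√101). Since 101 is squarefree and > 1, it is not a perfect square, so x^2 - 101 is irreducible over Q and [Q(√101) : Q] = 2. Hence [K : Q] = 2.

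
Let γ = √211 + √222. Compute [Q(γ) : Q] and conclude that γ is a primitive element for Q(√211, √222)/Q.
[Q(γ) : Q] = 4 (equivalently, Q(γ) = Q(√211, √222))

Obviously Q(γ) ⊆ Q(√211, √222), and [Q(√211, √222):Q] = 4 (since 211, 222 are distinct squarefree integers > 1 with 46842 not a perfect square). To show equality we compute the minimal polynomial of γ. From γ = √211 + √222: γ^2 = 211 + 2√(46842) + 222 = 433 + 2√(46842), so γ^2 - 433 = 2√(46842); squaring, (γ^2 - 433)^2 = 4·46842, i.e. γ^4 - 866γ^2 + 187489 - 187368 = 0, i.e. γ^4 - 866γ^2 + 121 = 0. So γ is a root of x^4 - 866x^2 + 121. This polynomial is irreducible over Q: it has no rational root (each ±√211 ± √222 is irrational), and any factorization into two quadratics over Q would force √(46842) ∈ Q (pairing opposite roots) or √211, √222 ∈ Q (other pairings), all impossible. Hence [Q(γ):Q] = 4 = [Q(√211, √222):Q], so Q(γ) = Q(√211, √222).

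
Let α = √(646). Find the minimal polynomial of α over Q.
m_α(x) = x^2 - 646

α satisfies α^2 - 646 = 0, so x^2 - 646 annihilates α. Since d = 646 is squarefree and ≠ 1, it is not a perfect square in Q, so x^2 - 646 has no rational root and is therefore irreducible over Q (a degree-2 polynomial over a field is irreducible iff it has no root). Hence m_α(x) = x^2 - 646.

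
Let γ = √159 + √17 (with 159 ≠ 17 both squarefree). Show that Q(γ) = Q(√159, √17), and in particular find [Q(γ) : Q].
[Q(γ) : Q] = 4 (equivalently, Q(γ) = Q(√159, √17))

Obviously Q(γ) ⊆ Q(√159, √17), and [Q(√159, √17):Q] = 4 (since 159, 17 are distinct squarefree integers > 1 with 2703 not a perfect square). To show equality we compute the minimal polynomial of γ. From γ = √159 + √17: γ^2 = 159 + 2√(2703) + 17 = 176 + 2√(2703), so γ^2 - 176 = 2√(2703); squaring, (γ^2 - 176)^2 = 4·2703, i.e. γ^4 - 352γ^2 + 30976 - 10812 = 0, i.e. γ^4 - 352γ^2 + 20164 = 0. So γ is a root of x^4 - 352x^2 + 20164. This polynomial is irreducible over Q: it has no rational root (each ±√159 ± √17 is irrational), and any factorization into two quadratics over Q would force √(2703) ∈ Q (pairing opposite roots) or √159, √17 ∈ Q (other pairings), all impossible. Hence [Q(γ):Q] = 4 = [Q(√159, √17):Q], so Q(γ) = Q(√159, √17).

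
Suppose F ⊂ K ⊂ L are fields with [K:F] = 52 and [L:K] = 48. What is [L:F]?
[L:F] = 2496

The tower law says that for any tower of field extensions F ⊂ K ⊂ L with finite degrees, [L:F] = [L:K] · [K:F]. Here this gives [L:F] = 48 · 52 = 2496.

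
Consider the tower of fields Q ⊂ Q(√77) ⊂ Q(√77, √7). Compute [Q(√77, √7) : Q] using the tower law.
[Q(√77, √7) : Q] = 4

[Q(√77):Q] = 2 (min poly x^2 - 77, irreducible since 77 is squarefree > 1). For the top step, suppose √7 ∈ Q(√77), say √7 = c + d√77 with c, d ∈ Q. Squaring: 7 = c^2 + 77d^2 + 2cd√77. Since √77 ∉ Q this forces 2cd = 0. If d = 0 then √7 = c ∈ Q, contradicting 7 squarefree > 1. If c = 0 then 7 = 77d^2, so 77·7 = (77d)^2 is a perfect square in Q — but 77·7 = 539 is not a perfect square (since 77 and 7 are distinct squarefree integers). Contradiction. Hence √7 ∉ Q(√77), so x^2 - 7 stays irreducible over Q(√77) and [Q(√77, √7) : Q(√77)] = 2. By the tower law, [Q(√77, √7) : Q] = 2 · 2 = 4.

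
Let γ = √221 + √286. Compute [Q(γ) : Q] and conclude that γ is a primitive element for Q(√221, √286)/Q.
[Q(γ) : Q] = 4 (equivalently, Q(γ) = Q(√221, √286))

Obviously Q(γ) ⊆ Q(√221, √286), and [Q(√221, √286):Q] = 4 (since 221, 286 are distinct squarefree integers > 1 with 63206 not a perfect square). To show equality we compute the minimal polynomial of γ. From γ = √221 + √286: γ^2 = 221 + 2√(63206) + 286 = 507 + 2√(63206), so γ^2 - 507 = 2√(63206); squaring, (γ^2 - 507)^2 = 4·63206, i.e. γ^4 - 1014γ^2 + 257049 - 252824 = 0, i.e. γ^4 - 1014γ^2 + 4225 = 0. So γ is a root of x^4 - 1014x^2 + 4225. This polynomial is irreducible over Q: it has no rational root (each ±√221 ± √286 is irrational), and any factorization into two quadratics over Q would force √(63206) ∈ Q (pairing opposite roots) or √221, √286 ∈ Q (other pairings), all impossible. Hence [Q(γ):Q] = 4 = [Q(√221, √286):Q], so Q(γ) = Q(√221, √286).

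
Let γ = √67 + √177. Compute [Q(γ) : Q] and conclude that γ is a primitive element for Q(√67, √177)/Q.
[Q(γ) : Q] = 4 (equivalently, Q(γ) = Q(√67, √177))

Obviously Q(γ) ⊆ Q(√67, √177), and [Q(√67, √177):Q] = 4 (since 67, 177 are distinct squarefree integers > 1 with 11859 not a perfect square). To show equality we compute the minimal polynomial of γ. From γ = √67 + √177: γ^2 = 67 + 2√(11859) + 177 = 244 + 2√(11859), so γ^2 - 244 = 2√(11859); squaring, (γ^2 - 244)^2 = 4·11859, i.e. γ^4 - 488γ^2 + 59536 - 47436 = 0, i.e. γ^4 - 488γ^2 + 12100 = 0. So γ is a root of x^4 - 488x^2 + 12100. This polynomial is irreducible over Q: it has no rational root (each ±√67 ± √177 is irrational), and any factorization into two quadratics over Q would force √(11859) ∈ Q (pairing opposite roots) or √67, √177 ∈ Q (other pairings), all impossible. Hence [Q(γ):Q] = 4 = [Q(√67, √177):Q], so Q(γ) = Q(√67, √177).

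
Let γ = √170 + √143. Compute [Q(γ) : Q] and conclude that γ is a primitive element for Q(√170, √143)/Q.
[Q(γ) : Q] = 4 (equivalently, Q(γ) = Q(√170, √143))

Obviously Q(γ) ⊆ Q(√170, √143), and [Q(√170, √143):Q] = 4 (since 170, 143 are distinct squarefree integers > 1 with 24310 not a perfect square). To show equality we compute the minimal polynomial of γ. From γ = √170 + √143: γ^2 = 170 + 2√(24310) + 143 = 313 + 2√(24310), so γ^2 - 313 = 2√(24310); squaring, (γ^2 - 313)^2 = 4·24310, i.e. γ^4 - 626γ^2 + 97969 - 97240 = 0, i.e. γ^4 - 626γ^2 + 729 = 0. So γ is a root of x^4 - 626x^2 + 729. This polynomial is irreducible over Q: it has no rational root (each ±√170 ± √143 is irrational), and any factorization into two quadratics over Q would force √(24310) ∈ Q (pairing opposite roots) or √170, √143 ∈ Q (other pairings), all impossible. Hence [Q(γ):Q] = 4 = [Q(√170, √143):Q], so Q(γ) = Q(√170, √143).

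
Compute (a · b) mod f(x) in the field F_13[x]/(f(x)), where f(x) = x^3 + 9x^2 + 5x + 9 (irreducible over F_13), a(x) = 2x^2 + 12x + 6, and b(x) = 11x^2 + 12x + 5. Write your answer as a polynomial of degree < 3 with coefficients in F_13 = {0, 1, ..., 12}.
a · b ≡ 7x^2 + x + 5 (mod f(x))

Multiply in F_13[x]: a(x)·b(x) = (2x^2 + 12x + 6)·(11x^2 + 12x + 5) = 9x^4 + 12x^2 + 2x + 4. This has degree ≥ 3, so divide by f(x) over F_13: 9x^4 + 12x^2 + 2x + 4 = (9x + 10)·(x^3 + 9x^2 + 5x + 9) + (7x^2 + x + 5). Hence a·b ≡ 7x^2 + x + 5 (mod f). (F_13[x]/(f) is a field with 13^3 = 2197 elements since f is irreducible of degree 3.)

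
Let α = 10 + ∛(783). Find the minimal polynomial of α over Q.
m_α(x) = x^3 - 30x^2 + 300x - 1783

Set β = α - 10 = ∛(783), so β^3 = 783. Then (α - 10)^3 - 783 = 0, i.e. α is a root of g(x) = (x - 10)^3 - 783 = x^3 - 30x^2 + 300x - 1783. Since g(x) = h(x - 10) where h(x) = x^3 - 783, and h is irreducible over Q (because 783 is not a perfect cube, so h has no rational root, and a monic cubic with no rational root is irreducible), g is also irreducible (irreducibility is preserved under the substitution x → x - 10). Hence m_α(x) = x^3 - 30x^2 + 300x - 1783.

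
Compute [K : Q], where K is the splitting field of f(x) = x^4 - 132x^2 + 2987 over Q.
[K : Q] = 4

Solving the quadratic in x^2: x^2 = (132 ± √(132^2 - 4·2987))/2 = (132 ± √5476)/2 = (132 ± 74)/2, giving x^2 = 29 or x^2 = 103. So f(x) = (x^2 - 29)(x^2 - 103) and the roots of f are ±√29, ±√103. Hence the splitting field is K = Q(√29, √103). Since 29 and 103 are distinct squarefree integers > 1, their product 2987 is not a perfect square, so √103 ∉ Q(√29). By the tower law [K:Q] = [Q(√29,√103):Q(√29)] · [Q(√29):Q] = 2 · 2 = 4.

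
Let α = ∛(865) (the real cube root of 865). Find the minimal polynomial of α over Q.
m_α(x) = x^3 - 865

α satisfies α^3 = 865, so x^3 - 865 annihilates α. By the rational root test, a rational root p/q (in lowest terms) of x^3 - 865 would satisfy p^3 = 865 q^3, forcing q = 1 and p^3 = 865; but 865 is not a perfect cube, contradiction. A monic cubic over Q with no rational root is irreducible (any nontrivial factorization would include a linear factor). Hence x^3 - 865 is the minimal polynomial of α, and in particular [Q(α):Q] = 3.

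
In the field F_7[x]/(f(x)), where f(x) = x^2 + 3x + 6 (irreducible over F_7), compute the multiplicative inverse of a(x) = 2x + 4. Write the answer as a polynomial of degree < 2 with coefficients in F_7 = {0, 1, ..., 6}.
a(x)^(-1) ≡ 6x + 6 (mod f(x))

Since f is irreducible over F_7, F_7[x]/(f) is a field and a(x) ≠ 0 has an inverse. Apply the extended Euclidean algorithm to f(x) and a(x) in F_7[x]: f(x) = (4x + 4)·a(x) + (4). The last nonzero remainder is the constant 4 = gcd(f, a) in F_7. Back-substituting through the division chain expresses 4 = s(x)·a(x) + t(x)·f(x) with s(x) ≡ 3x + 3 (mod f), so (3x + 3)·a(x) ≡ 4 (mod f). Multiplying by 4^(-1) ≡ 2 in F_7 gives a(x)^(-1) ≡ 2·(3x + 3) ≡ 6x + 6 (mod f). Check: (2x + 4)·(6x + 6) = 5x^2 + x + 3 ≡ 1 (mod x^2 + 3x + 6).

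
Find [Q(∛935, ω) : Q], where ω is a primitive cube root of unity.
[Q(∛935, ω) : Q] = 6

[Q(∛935):Q] = 3 (min poly x^3 - 935, irreducible since 935 is not a perfect cube). [Q(ω):Q] = 2 (min poly x^2 + x + 1). Since Q(∛935) ⊂ R and ω ∉ R, we have ω ∉ Q(∛935), so x^2 + x + 1 remains irreducible over Q(∛935) and [Q(∛935, ω) : Q(∛935)] = 2. By the tower law, [Q(∛935, ω) : Q] = 3 · 2 = 6. (In fact Q(∛935, ω) is the splitting field of x^3 - 935 over Q.)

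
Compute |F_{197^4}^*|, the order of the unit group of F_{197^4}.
|F_{197^4}^*| = 1506138480

F_{197^4} has 197^4 = 1506138481 elements; its multiplicative group consists of all nonzero elements, so |F_{197^4}^*| = 1506138481 - 1 = 1506138480. (It is cyclic since any finite subgroup of the multiplicative group of a field is cyclic.)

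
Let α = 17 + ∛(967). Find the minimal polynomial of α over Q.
m_α(x) = x^3 - 51x^2 + 867x - 5880

Set β = α - 17 = ∛(967), so β^3 = 967. Then (α - 17)^3 - 967 = 0, i.e. α is a root of g(x) = (x - 17)^3 - 967 = x^3 - 51x^2 + 867x - 5880. Since g(x) = h(x - 17) where h(x) = x^3 - 967, and h is irreducible over Q (because 967 is not a perfect cube, so h has no rational root, and a monic cubic with no rational root is irreducible), g is also irreducible (irreducibility is preserved under the substitution x → x - 17). Hence m_α(x) = x^3 - 51x^2 + 867x - 5880.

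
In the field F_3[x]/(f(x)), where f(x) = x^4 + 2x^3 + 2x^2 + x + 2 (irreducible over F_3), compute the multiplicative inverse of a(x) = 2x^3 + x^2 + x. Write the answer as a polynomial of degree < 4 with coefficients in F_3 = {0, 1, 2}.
a(x)^(-1) ≡ x^3 + 2x + 1 (mod f(x))

Since f is irreducible over F_3, F_3[x]/(f) is a field and a(x) ≠ 0 has an inverse. Apply the extended Euclidean algorithm to f(x) and a(x) in F_3[x]: f(x) = (2x)·a(x) + (x + 2);  a(x) = (2x^2 + 1)·(x + 2) + (1). The last nonzero remainder is the constant 1 = gcd(f, a) in F_3. Back-substituting through the division chain expresses 1 = s(x)·a(x) + t(x)·f(x) with s(x) ≡ x^3 + 2x + 1 (mod f), so a(x)^(-1) ≡ s(x) = x^3 + 2x + 1 (mod f). Check: (2x^3 + x^2 + x)·(x^3 + 2x + 1) = 2x^6 + x^5 + 2x^4 + x^3 + x ≡ 1 (mod x^4 + 2x^3 + 2x^2 + x + 2).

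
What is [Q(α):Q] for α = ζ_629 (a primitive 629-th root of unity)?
[Q(α):Q] = 576

The minimal polynomial of ζ_629 over Q is the 629-th cyclotomic polynomial Φ_629(x), which is irreducible over Q and has degree φ(629) = 576. Hence [Q(α):Q] = φ(629) = 576.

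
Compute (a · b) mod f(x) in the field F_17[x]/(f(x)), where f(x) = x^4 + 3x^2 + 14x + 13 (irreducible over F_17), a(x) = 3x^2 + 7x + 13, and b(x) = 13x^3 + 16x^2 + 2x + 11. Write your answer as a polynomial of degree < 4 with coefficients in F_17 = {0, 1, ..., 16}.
a · b ≡ 6x^2 + 13x + 2 (mod f(x))

Multiply in F_17[x]: a(x)·b(x) = (3x^2 + 7x + 13)·(13x^3 + 16x^2 + 2x + 11) = 5x^5 + 3x^4 + 15x^3 + x + 7. This has degree ≥ 4, so divide by f(x) over F_17: 5x^5 + 3x^4 + 15x^3 + x + 7 = (5x + 3)·(x^4 + 3x^2 + 14x + 13) + (6x^2 + 13x + 2). Hence a·b ≡ 6x^2 + 13x + 2 (mod f). (F_17[x]/(f) is a field with 17^4 = 83521 elements since f is irreducible of degree 4.)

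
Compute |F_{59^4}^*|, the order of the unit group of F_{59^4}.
|F_{59^4}^*| = 12117360

F_{59^4} has 59^4 = 12117361 elements; its multiplicative group consists of all nonzero elements, so |F_{59^4}^*| = 12117361 - 1 = 12117360. (It is cyclic since any finite subgroup of the multiplicative group of a field is cyclic.)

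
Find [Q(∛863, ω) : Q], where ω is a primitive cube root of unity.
[Q(∛863, ω) : Q] = 6

[Q(∛863):Q] = 3 (min poly x^3 - 863, irreducible since 863 is not a perfect cube). [Q(ω):Q] = 2 (min poly x^2 + x + 1). Since Q(∛863) ⊂ R and ω ∉ R, we have ω ∉ Q(∛863), so x^2 + x + 1 remains irreducible over Q(∛863) and [Q(∛863, ω) : Q(∛863)] = 2. By the tower law, [Q(∛863, ω) : Q] = 3 · 2 = 6. (In fact Q(∛863, ω) is the splitting field of x^3 - 863 over Q.)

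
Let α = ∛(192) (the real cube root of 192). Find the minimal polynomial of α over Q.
m_α(x) = x^3 - 192

α satisfies α^3 = 192, so x^3 - 192 annihilates α. By the rational root test, a rational root p/q (in lowest terms) of x^3 - 192 would satisfy p^3 = 192 q^3, forcing q = 1 and p^3 = 192; but 192 is not a perfect cube, contradiction. A monic cubic over Q with no rational root is irreducible (any nontrivial factorization would include a linear factor). Hence x^3 - 192 is the minimal polynomial of α, and in particular [Q(α):Q] = 3.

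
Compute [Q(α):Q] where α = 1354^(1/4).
[Q(α):Q] = 4

α is a root of x^4 - 1354. By Eisenstein's criterion at the prime p = 2 (which divides the constant term 1354 but p^2 = 4 does not, since 1354 is squarefree), x^4 - 1354 is irreducible over Q. Hence [Q(α):Q] = 4.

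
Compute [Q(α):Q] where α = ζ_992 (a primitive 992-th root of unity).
[Q(α):Q] = 480

The minimal polynomial of ζ_992 over Q is the 992-th cyclotomic polynomial Φ_992(x), which is irreducible over Q and has degree φ(992) = 480. Hence [Q(α):Q] = φ(992) = 480.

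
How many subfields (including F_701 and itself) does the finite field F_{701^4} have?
F_{701^4} has 3 subfields

The subfields of F_{p^n} are exactly the fields F_{p^d} for d | n (each is the fixed field of the unique index-d subgroup of Gal(F_{p^n}/F_p) ≅ Z/nZ). The divisors of n = 4 are {1, 2, 4}, giving 3 subfields: F_{701^1}, F_{701^2}, F_{701^4}.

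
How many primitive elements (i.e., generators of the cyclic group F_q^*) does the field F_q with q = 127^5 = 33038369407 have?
There are φ(33038369406) = 9439534080 primitive elements

F_q^* is cyclic of order q - 1 = 33038369406. A cyclic group of order m has exactly φ(m) generators. Here m = 33038369406 = 2 · 3^2 · 7 · 262209281, so the number of primitive elements is φ(33038369406) = 9439534080.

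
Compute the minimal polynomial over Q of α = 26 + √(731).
m_α(x) = x^2 - 52x - 55

From α - 26 = √(731), squaring gives (α - 26)^2 = 731, i.e. α^2 - 52α + 676 = 731, so α^2 - 52α - 55 = 0. The discriminant of x^2 - 52x - 55 is (-52)^2 - 4·(-55) = 2704 + 220 = 2924, and 4·(731) is not a perfect square in Q since 731 is squarefree and ≠ 1. Hence x^2 - 52x - 55 is irreducible over Q and is the minimal polynomial of α.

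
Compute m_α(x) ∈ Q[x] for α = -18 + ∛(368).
m_α(x) = x^3 + 54x^2 + 972x + 5464

Set β = α + 18 = ∛(368), so β^3 = 368. Then (α + 18)^3 - 368 = 0, i.e. α is a root of g(x) = (x + 18)^3 - 368 = x^3 + 54x^2 + 972x + 5464. Since g(x) = h(x + 18) where h(x) = x^3 - 368, and h is irreducible over Q (because 368 is not a perfect cube, so h has no rational root, and a monic cubic with no rational root is irreducible), g is also irreducible (irreducibility is preserved under the substitution x → x + 18). Hence m_α(x) = x^3 + 54x^2 + 972x + 5464.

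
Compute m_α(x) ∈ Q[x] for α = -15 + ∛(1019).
m_α(x) = x^3 + 45x^2 + 675x + 2356

Set β = α + 15 = ∛(1019), so β^3 = 1019. Then (α + 15)^3 - 1019 = 0, i.e. α is a root of g(x) = (x + 15)^3 - 1019 = x^3 + 45x^2 + 675x + 2356. Since g(x) = h(x + 15) where h(x) = x^3 - 1019, and h is irreducible over Q (because 1019 is not a perfect cube, so h has no rational root, and a monic cubic with no rational root is irreducible), g is also irreducible (irreducibility is preserved under the substitution x → x + 15). Hence m_α(x) = x^3 + 45x^2 + 675x + 2356.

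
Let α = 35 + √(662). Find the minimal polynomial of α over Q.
m_α(x) = x^2 - 70x + 563

From α - 35 = √(662), squaring gives (α - 35)^2 = 662, i.e. α^2 - 70α + 1225 = 662, so α^2 - 70α + 563 = 0. The discriminant of x^2 - 70x + 563 is (-70)^2 - 4·(563) = 4900 - 2252 = 2648, and 4·(662) is not a perfect square in Q since 662 is squarefree and ≠ 1. Hence x^2 - 70x + 563 is irreducible over Q and is the minimal polynomial of α.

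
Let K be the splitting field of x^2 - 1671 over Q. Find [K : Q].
[K : Q] = 2

f(x) = x^2 - 1671 factors as (x - √1671)(x + √1671). The splitting field is K = Q(√1671). Since 1671 is squarefree and > 1, it is not a perfect square, so x^2 - 1671 is irreducible over Q and [Q(√1671) : Q] = 2. Hence [K : Q] = 2.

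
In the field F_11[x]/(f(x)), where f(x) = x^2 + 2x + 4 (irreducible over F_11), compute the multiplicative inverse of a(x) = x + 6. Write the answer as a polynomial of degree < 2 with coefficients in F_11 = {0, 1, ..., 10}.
a(x)^(-1) ≡ 9x + 8 (mod f(x))

Since f is irreducible over F_11, F_11[x]/(f) is a field and a(x) ≠ 0 has an inverse. Apply the extended Euclidean algorithm to f(x) and a(x) in F_11[x]: f(x) = (x + 7)·a(x) + (6). The last nonzero remainder is the constant 6 = gcd(f, a) in F_11. Back-substituting through the division chain expresses 6 = s(x)·a(x) + t(x)·f(x) with s(x) ≡ 10x + 4 (mod f), so (10x + 4)·a(x) ≡ 6 (mod f). Multiplying by 6^(-1) ≡ 2 in F_11 gives a(x)^(-1) ≡ 2·(10x + 4) ≡ 9x + 8 (mod f). Check: (x + 6)·(9x + 8) = 9x^2 + 7x + 4 ≡ 1 (mod x^2 + 2x + 4).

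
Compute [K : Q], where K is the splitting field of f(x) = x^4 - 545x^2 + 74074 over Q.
[K : Q] = 4

Solving the quadratic in x^2: x^2 = (545 ± √(545^2 - 4·74074))/2 = (545 ± √729)/2 = (545 ± 27)/2, giving x^2 = 259 or x^2 = 286. So f(x) = (x^2 - 259)(x^2 - 286) and the roots of f are ±√259, ±√286. Hence the splitting field is K = Q(√259, √286). Since 259 and 286 are distinct squarefree integers > 1, their product 74074 is not a perfect square, so √286 ∉ Q(√259). By the tower law [K:Q] = [Q(√259,√286):Q(√259)] · [Q(√259):Q] = 2 · 2 = 4.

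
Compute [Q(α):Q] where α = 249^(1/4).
[Q(α):Q] = 4

α is a root of x^4 - 249. By Eisenstein's criterion at the prime p = 3 (which divides the constant term 249 but p^2 = 9 does not, since 249 is squarefree), x^4 - 249 is irreducible over Q. Hence [Q(α):Q] = 4.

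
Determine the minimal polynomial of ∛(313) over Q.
m_α(x) = x^3 - 313

α satisfies α^3 = 313, so x^3 - 313 annihilates α. By the rational root test, a rational root p/q (in lowest terms) of x^3 - 313 would satisfy p^3 = 313 q^3, forcing q = 1 and p^3 = 313; but 313 is not a perfect cube, contradiction. A monic cubic over Q with no rational root is irreducible (any nontrivial factorization would include a linear factor). Hence x^3 - 313 is the minimal polynomial of α, and in particular [Q(α):Q] = 3.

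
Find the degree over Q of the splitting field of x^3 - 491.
[K : Q] = 6

The roots of x^3 - 491 are ∛491, ω∛491, ω^2∛491 where ω = e^(2πi/3) is a primitive cube root of unity, so K = Q(∛491, ω). Now [Q(∛491):Q] = 3 (since 491 is not a perfect cube, x^3 - 491 is irreducible) and [Q(ω):Q] = 2. Both 2 and 3 divide [K:Q], and [K:Q] ≤ 3·2 = 6, so [K:Q] = 6. (Equivalently: Q(∛491) ⊂ R but ω ∉ R, so [K : Q(∛491)] = 2.)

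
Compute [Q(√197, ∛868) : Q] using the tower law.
[Q(√197, ∛868) : Q] = 6

Let L = Q(√197, ∛868). Since Q(√197) ⊂ L and [Q(√197):Q] = 2, the tower law gives 2 | [L:Q]. Likewise Q(∛868) ⊂ L with [Q(∛868):Q] = 3 (because 868 is not a perfect cube), so 3 | [L:Q]. As gcd(2,3) = 1, [L:Q] is divisible by 6. Conversely L is generated over Q by √197 and ∛868, so [L:Q] ≤ 2·3 = 6. Therefore [Q(√197, ∛868) : Q] = 6.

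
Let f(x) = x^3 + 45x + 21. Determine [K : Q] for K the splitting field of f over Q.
[K : Q] = 6

By the rational root test, any rational root of the monic integer polynomial f(x) = x^3 + 45x + 21 must be an integer dividing the constant term 21, i.e. one of ±{1, 3, 7, 21}. Evaluating: f(1) = 67, f(-1) = -25, f(3) = 183, f(-3) = -141, f(7) = 679, f(-7) = -637, f(21) = 10227, f(-21) = -10185; none is 0, so f has no rational root and is therefore irreducible over Q (a cubic with no linear factor over a field is irreducible). For an irreducible cubic, the Galois group is A_3 or S_3 according as the discriminant disc(f) = -4a^3 - 27b^2 = -4·(45)^3 - 27·(21)^2 = -376407 is or is not a square in Q. Here disc(f) = -376407 is not a perfect square in Q, so the Galois group of f over Q is not contained in A_3 and must be all of S_3. The splitting field has degree |S_3| = 6 over Q, so [K : Q] = 6.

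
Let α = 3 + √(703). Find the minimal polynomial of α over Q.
m_α(x) = x^2 - 6x - 694

From α - 3 = √(703), squaring gives (α - 3)^2 = 703, i.e. α^2 - 6α + 9 = 703, so α^2 - 6α - 694 = 0. The discriminant of x^2 - 6x - 694 is (-6)^2 - 4·(-694) = 36 + 2776 = 2812, and 4·(703) is not a perfect square in Q since 703 is squarefree and ≠ 1. Hence x^2 - 6x - 694 is irreducible over Q and is the minimal polynomial of α.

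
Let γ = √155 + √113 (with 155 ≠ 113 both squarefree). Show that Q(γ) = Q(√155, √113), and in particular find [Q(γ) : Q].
[Q(γ) : Q] = 4 (equivalently, Q(γ) = Q(√155, √113))

Obviously Q(γ) ⊆ Q(√155, √113), and [Q(√155, √113):Q] = 4 (since 155, 113 are distinct squarefree integers > 1 with 17515 not a perfect square). To show equality we compute the minimal polynomial of γ. From γ = √155 + √113: γ^2 = 155 + 2√(17515) + 113 = 268 + 2√(17515), so γ^2 - 268 = 2√(17515); squaring, (γ^2 - 268)^2 = 4·17515, i.e. γ^4 - 536γ^2 + 71824 - 70060 = 0, i.e. γ^4 - 536γ^2 + 1764 = 0. So γ is a root of x^4 - 536x^2 + 1764. This polynomial is irreducible over Q: it has no rational root (each ±√155 ± √113 is irrational), and any factorization into two quadratics over Q would force √(17515) ∈ Q (pairing opposite roots) or √155, √113 ∈ Q (other pairings), all impossible. Hence [Q(γ):Q] = 4 = [Q(√155, √113):Q], so Q(γ) = Q(√155, √113).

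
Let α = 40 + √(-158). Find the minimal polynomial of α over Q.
m_α(x) = x^2 - 80x + 1758

From α - 40 = √(-158), squaring gives (α - 40)^2 = -158, i.e. α^2 - 80α + 1600 = -158, so α^2 - 80α + 1758 = 0. The discriminant of x^2 - 80x + 1758 is (-80)^2 - 4·(1758) = 6400 - 7032 = -632, and 4·(-158) is not a perfect square in Q since -158 is squarefree and ≠ 1. Hence x^2 - 80x + 1758 is irreducible over Q and is the minimal polynomial of α.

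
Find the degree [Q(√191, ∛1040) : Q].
[Q(√191, ∛1040) : Q] = 6

Let L = Q(√191, ∛1040). Since Q(√191) ⊂ L and [Q(√191):Q] = 2, the tower law gives 2 | [L:Q]. Likewise Q(∛1040) ⊂ L with [Q(∛1040):Q] = 3 (because 1040 is not a perfect cube), so 3 | [L:Q]. As gcd(2,3) = 1, [L:Q] is divisible by 6. Conversely L is generated over Q by √191 and ∛1040, so [L:Q] ≤ 2·3 = 6. Therefore [Q(√191, ∛1040) : Q] = 6.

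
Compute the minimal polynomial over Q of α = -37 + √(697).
m_α(x) = x^2 + 74x + 672

From α + 37 = √(697), squaring gives (α + 37)^2 = 697, i.e. α^2 + 74α + 1369 = 697, so α^2 + 74α + 672 = 0. The discriminant of x^2 + 74x + 672 is (74)^2 - 4·(672) = 5476 - 2688 = 2788, and 4·(697) is not a perfect square in Q since 697 is squarefree and ≠ 1. Hence x^2 + 74x + 672 is irreducible over Q and is the minimal polynomial of α.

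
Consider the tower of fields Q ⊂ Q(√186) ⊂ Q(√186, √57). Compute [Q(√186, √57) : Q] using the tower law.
[Q(√186, √57) : Q] = 4

[Q(√186):Q] = 2 (min poly x^2 - 186, irreducible since 186 is squarefree > 1). For the top step, suppose √57 ∈ Q(√186), say √57 = c + d√186 with c, d ∈ Q. Squaring: 57 = c^2 + 186d^2 + 2cd√186. Since √186 ∉ Q this forces 2cd = 0. If d = 0 then √57 = c ∈ Q, contradicting 57 squarefree > 1. If c = 0 then 57 = 186d^2, so 186·57 = (186d)^2 is a perfect square in Q — but 186·57 = 10602 is not a perfect square (since 186 and 57 are distinct squarefree integers). Contradiction. Hence √57 ∉ Q(√186), so x^2 - 57 stays irreducible over Q(√186) and [Q(√186, √57) : Q(√186)] = 2. By the tower law, [Q(√186, √57) : Q] = 2 · 2 = 4.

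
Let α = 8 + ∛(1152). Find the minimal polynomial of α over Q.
m_α(x) = x^3 - 24x^2 + 192x - 1664

Set β = α - 8 = ∛(1152), so β^3 = 1152. Then (α - 8)^3 - 1152 = 0, i.e. α is a root of g(x) = (x - 8)^3 - 1152 = x^3 - 24x^2 + 192x - 1664. Since g(x) = h(x - 8) where h(x) = x^3 - 1152, and h is irreducible over Q (because 1152 is not a perfect cube, so h has no rational root, and a monic cubic with no rational root is irreducible), g is also irreducible (irreducibility is preserved under the substitution x → x - 8). Hence m_α(x) = x^3 - 24x^2 + 192x - 1664.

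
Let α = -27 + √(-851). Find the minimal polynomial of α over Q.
m_α(x) = x^2 + 54x + 1580

From α + 27 = √(-851), squaring gives (α + 27)^2 = -851, i.e. α^2 + 54α + 729 = -851, so α^2 + 54α + 1580 = 0. The discriminant of x^2 + 54x + 1580 is (54)^2 - 4·(1580) = 2916 - 6320 = -3404, and 4·(-851) is not a perfect square in Q since -851 is squarefree and ≠ 1. Hence x^2 + 54x + 1580 is irreducible over Q and is the minimal polynomial of α.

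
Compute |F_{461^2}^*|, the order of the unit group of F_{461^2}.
|F_{461^2}^*| = 212520

F_{461^2} has 461^2 = 212521 elements; its multiplicative group consists of all nonzero elements, so |F_{461^2}^*| = 212521 - 1 = 212520. (It is cyclic since any finite subgroup of the multiplicative group of a field is cyclic.)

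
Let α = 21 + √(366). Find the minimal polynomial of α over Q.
m_α(x) = x^2 - 42x + 75

From α - 21 = √(366), squaring gives (α - 21)^2 = 366, i.e. α^2 - 42α + 441 = 366, so α^2 - 42α + 75 = 0. The discriminant of x^2 - 42x + 75 is (-42)^2 - 4·(75) = 1764 - 300 = 1464, and 4·(366) is not a perfect square in Q since 366 is squarefree and ≠ 1. Hence x^2 - 42x + 75 is irreducible over Q and is the minimal polynomial of α.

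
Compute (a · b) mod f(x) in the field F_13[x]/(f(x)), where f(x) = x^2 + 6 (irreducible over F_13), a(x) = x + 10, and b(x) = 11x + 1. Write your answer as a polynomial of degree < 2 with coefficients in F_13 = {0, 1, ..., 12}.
a · b ≡ 7x + 9 (mod f(x))

Multiply in F_13[x]: a(x)·b(x) = (x + 10)·(11x + 1) = 11x^2 + 7x + 10. This has degree ≥ 2, so divide by f(x) over F_13: 11x^2 + 7x + 10 = (11)·(x^2 + 6) + (7x + 9). Hence a·b ≡ 7x + 9 (mod f). (F_13[x]/(f) is a field with 13^2 = 169 elements since f is irreducible of degree 2.)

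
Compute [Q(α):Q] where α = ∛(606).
[Q(α):Q] = 3

The minimal polynomial of α is x^3 - 606, irreducible over Q since 606 is not a perfect cube (so x^3 - 606 has no rational root). Hence [Q(α):Q] = deg(m_α) = 3.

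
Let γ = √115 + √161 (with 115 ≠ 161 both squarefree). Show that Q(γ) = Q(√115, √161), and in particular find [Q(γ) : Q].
[Q(γ) : Q] = 4 (equivalently, Q(γ) = Q(√115, √161))

Obviously Q(γ) ⊆ Q(√115, √161), and [Q(√115, √161):Q] = 4 (since 115, 161 are distinct squarefree integers > 1 with 18515 not a perfect square). To show equality we compute the minimal polynomial of γ. From γ = √115 + √161: γ^2 = 115 + 2√(18515) + 161 = 276 + 2√(18515), so γ^2 - 276 = 2√(18515); squaring, (γ^2 - 276)^2 = 4·18515, i.e. γ^4 - 552γ^2 + 76176 - 74060 = 0, i.e. γ^4 - 552γ^2 + 2116 = 0. So γ is a root of x^4 - 552x^2 + 2116. This polynomial is irreducible over Q: it has no rational root (each ±√115 ± √161 is irrational), and any factorization into two quadratics over Q would force √(18515) ∈ Q (pairing opposite roots) or √115, √161 ∈ Q (other pairings), all impossible. Hence [Q(γ):Q] = 4 = [Q(√115, √161):Q], so Q(γ) = Q(√115, √161).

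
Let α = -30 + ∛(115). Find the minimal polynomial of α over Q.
m_α(x) = x^3 + 90x^2 + 2700x + 26885

Set β = α + 30 = ∛(115), so β^3 = 115. Then (α + 30)^3 - 115 = 0, i.e. α is a root of g(x) = (x + 30)^3 - 115 = x^3 + 90x^2 + 2700x + 26885. Since g(x) = h(x + 30) where h(x) = x^3 - 115, and h is irreducible over Q (because 115 is not a perfect cube, so h has no rational root, and a monic cubic with no rational root is irreducible), g is also irreducible (irreducibility is preserved under the substitution x → x + 30). Hence m_α(x) = x^3 + 90x^2 + 2700x + 26885.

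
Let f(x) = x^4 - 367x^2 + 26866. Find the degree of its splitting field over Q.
[K : Q] = 4

Solving the quadratic in x^2: x^2 = (367 ± √(367^2 - 4·26866))/2 = (367 ± √27225)/2 = (367 ± 165)/2, giving x^2 = 101 or x^2 = 266. So f(x) = (x^2 - 101)(x^2 - 266) and the roots of f are ±√101, ±√266. Hence the splitting field is K = Q(√101, √266). Since 101 and 266 are distinct squarefree integers > 1, their product 26866 is not a perfect square, so √266 ∉ Q(√101). By the tower law [K:Q] = [Q(√101,√266):Q(√101)] · [Q(√101):Q] = 2 · 2 = 4.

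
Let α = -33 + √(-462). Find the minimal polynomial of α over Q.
m_α(x) = x^2 + 66x + 1551

From α + 33 = √(-462), squaring gives (α + 33)^2 = -462, i.e. α^2 + 66α + 1089 = -462, so α^2 + 66α + 1551 = 0. The discriminant of x^2 + 66x + 1551 is (66)^2 - 4·(1551) = 4356 - 6204 = -1848, and 4·(-462) is not a perfect square in Q since -462 is squarefree and ≠ 1. Hence x^2 + 66x + 1551 is irreducible over Q and is the minimal polynomial of α.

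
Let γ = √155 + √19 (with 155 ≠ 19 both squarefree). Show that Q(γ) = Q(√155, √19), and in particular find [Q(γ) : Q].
[Q(γ) : Q] = 4 (equivalently, Q(γ) = Q(√155, √19))

Obviously Q(γ) ⊆ Q(√155, √19), and [Q(√155, √19):Q] = 4 (since 155, 19 are distinct squarefree integers > 1 with 2945 not a perfect square). To show equality we compute the minimal polynomial of γ. From γ = √155 + √19: γ^2 = 155 + 2√(2945) + 19 = 174 + 2√(2945), so γ^2 - 174 = 2√(2945); squaring, (γ^2 - 174)^2 = 4·2945, i.e. γ^4 - 348γ^2 + 30276 - 11780 = 0, i.e. γ^4 - 348γ^2 + 18496 = 0. So γ is a root of x^4 - 348x^2 + 18496. This polynomial is irreducible over Q: it has no rational root (each ±√155 ± √19 is irrational), and any factorization into two quadratics over Q would force √(2945) ∈ Q (pairing opposite roots) or √155, √19 ∈ Q (other pairings), all impossible. Hence [Q(γ):Q] = 4 = [Q(√155, √19):Q], so Q(γ) = Q(√155, √19).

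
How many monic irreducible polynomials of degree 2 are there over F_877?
There are 384126 monic irreducible polynomials of degree 2 over F_877

Each element of F_{877^2} that lies in no proper subfield is a root of exactly one monic irreducible of degree 2 over F_877, and each such polynomial has 2 distinct roots in F_{877^2}. By Möbius inversion the count is N_877(2) = (1/2) Σ_{d|2} μ(2/d) · 877^d = (1/2)(μ(2)·877^1 + μ(1)·877^2) = 768252/2 = 384126.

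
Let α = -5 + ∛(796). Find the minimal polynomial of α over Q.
m_α(x) = x^3 + 15x^2 + 75x - 671

Set β = α + 5 = ∛(796), so β^3 = 796. Then (α + 5)^3 - 796 = 0, i.e. α is a root of g(x) = (x + 5)^3 - 796 = x^3 + 15x^2 + 75x - 671. Since g(x) = h(x + 5) where h(x) = x^3 - 796, and h is irreducible over Q (because 796 is not a perfect cube, so h has no rational root, and a monic cubic with no rational root is irreducible), g is also irreducible (irreducibility is preserved under the substitution x → x + 5). Hence m_α(x) = x^3 + 15x^2 + 75x - 671.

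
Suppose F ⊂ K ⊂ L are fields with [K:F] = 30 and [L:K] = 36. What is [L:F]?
[L:F] = 1080

The tower law says that for any tower of field extensions F ⊂ K ⊂ L with finite degrees, [L:F] = [L:K] · [K:F]. Here this gives [L:F] = 36 · 30 = 1080.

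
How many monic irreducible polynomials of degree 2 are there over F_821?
There are 336610 monic irreducible polynomials of degree 2 over F_821

Each element of F_{821^2} that lies in no proper subfield is a root of exactly one monic irreducible of degree 2 over F_821, and each such polynomial has 2 distinct roots in F_{821^2}. By Möbius inversion the count is N_821(2) = (1/2) Σ_{d|2} μ(2/d) · 821^d = (1/2)(μ(2)·821^1 + μ(1)·821^2) = 673220/2 = 336610.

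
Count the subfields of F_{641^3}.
F_{641^3} has 2 subfields

The subfields of F_{p^n} are exactly the fields F_{p^d} for d | n (each is the fixed field of the unique index-d subgroup of Gal(F_{p^n}/F_p) ≅ Z/nZ). The divisors of n = 3 are {1, 3}, giving 2 subfields: F_{641^1}, F_{641^3}.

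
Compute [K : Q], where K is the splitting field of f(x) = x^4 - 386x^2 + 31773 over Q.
[K : Q] = 4

Solving the quadratic in x^2: x^2 = (386 ± √(386^2 - 4·31773))/2 = (386 ± √21904)/2 = (386 ± 148)/2, giving x^2 = 119 or x^2 = 267. So f(x) = (x^2 - 119)(x^2 - 267) and the roots of f are ±√119, ±√267. Hence the splitting field is K = Q(√119, √267). Since 119 and 267 are distinct squarefree integers > 1, their product 31773 is not a perfect square, so √267 ∉ Q(√119). By the tower law [K:Q] = [Q(√119,√267):Q(√119)] · [Q(√119):Q] = 2 · 2 = 4.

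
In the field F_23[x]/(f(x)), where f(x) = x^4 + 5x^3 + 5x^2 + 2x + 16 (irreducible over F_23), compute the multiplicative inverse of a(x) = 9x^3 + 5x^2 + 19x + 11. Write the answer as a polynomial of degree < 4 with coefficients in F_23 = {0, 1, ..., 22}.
a(x)^(-1) ≡ 22x^3 + 10x^2 + 11x + 18 (mod f(x))

Since f is irreducible over F_23, F_23[x]/(f) is a field and a(x) ≠ 0 has an inverse. Apply the extended Euclidean algorithm to f(x) and a(x) in F_23[x]: f(x) = (18x + 11)·a(x) + (22x^2 + 9x + 10);  a(x) = (14x + 6)·(22x^2 + 9x + 10) + (9x + 20);  (22x^2 + 9x + 10) = (5x + 18)·(9x + 20) + (18). The last nonzero remainder is the constant 18 = gcd(f, a) in F_23. Back-substituting through the division chain expresses 18 = s(x)·a(x) + t(x)·f(x) with s(x) ≡ 5x^3 + 19x^2 + 14x + 2 (mod f), so (5x^3 + 19x^2 + 14x + 2)·a(x) ≡ 18 (mod f). Multiplying by 18^(-1) ≡ 9 in F_23 gives a(x)^(-1) ≡ 9·(5x^3 + 19x^2 + 14x + 2) ≡ 22x^3 + 10x^2 + 11x + 18 (mod f). Check: (9x^3 + 5x^2 + 19x + 11)·(22x^3 + 10x^2 + 11x + 18) = 14x^6 + 16x^5 + 15x^4 + 5x^3 + 18x^2 + 3x + 14 ≡ 1 (mod x^4 + 5x^3 + 5x^2 + 2x + 16).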